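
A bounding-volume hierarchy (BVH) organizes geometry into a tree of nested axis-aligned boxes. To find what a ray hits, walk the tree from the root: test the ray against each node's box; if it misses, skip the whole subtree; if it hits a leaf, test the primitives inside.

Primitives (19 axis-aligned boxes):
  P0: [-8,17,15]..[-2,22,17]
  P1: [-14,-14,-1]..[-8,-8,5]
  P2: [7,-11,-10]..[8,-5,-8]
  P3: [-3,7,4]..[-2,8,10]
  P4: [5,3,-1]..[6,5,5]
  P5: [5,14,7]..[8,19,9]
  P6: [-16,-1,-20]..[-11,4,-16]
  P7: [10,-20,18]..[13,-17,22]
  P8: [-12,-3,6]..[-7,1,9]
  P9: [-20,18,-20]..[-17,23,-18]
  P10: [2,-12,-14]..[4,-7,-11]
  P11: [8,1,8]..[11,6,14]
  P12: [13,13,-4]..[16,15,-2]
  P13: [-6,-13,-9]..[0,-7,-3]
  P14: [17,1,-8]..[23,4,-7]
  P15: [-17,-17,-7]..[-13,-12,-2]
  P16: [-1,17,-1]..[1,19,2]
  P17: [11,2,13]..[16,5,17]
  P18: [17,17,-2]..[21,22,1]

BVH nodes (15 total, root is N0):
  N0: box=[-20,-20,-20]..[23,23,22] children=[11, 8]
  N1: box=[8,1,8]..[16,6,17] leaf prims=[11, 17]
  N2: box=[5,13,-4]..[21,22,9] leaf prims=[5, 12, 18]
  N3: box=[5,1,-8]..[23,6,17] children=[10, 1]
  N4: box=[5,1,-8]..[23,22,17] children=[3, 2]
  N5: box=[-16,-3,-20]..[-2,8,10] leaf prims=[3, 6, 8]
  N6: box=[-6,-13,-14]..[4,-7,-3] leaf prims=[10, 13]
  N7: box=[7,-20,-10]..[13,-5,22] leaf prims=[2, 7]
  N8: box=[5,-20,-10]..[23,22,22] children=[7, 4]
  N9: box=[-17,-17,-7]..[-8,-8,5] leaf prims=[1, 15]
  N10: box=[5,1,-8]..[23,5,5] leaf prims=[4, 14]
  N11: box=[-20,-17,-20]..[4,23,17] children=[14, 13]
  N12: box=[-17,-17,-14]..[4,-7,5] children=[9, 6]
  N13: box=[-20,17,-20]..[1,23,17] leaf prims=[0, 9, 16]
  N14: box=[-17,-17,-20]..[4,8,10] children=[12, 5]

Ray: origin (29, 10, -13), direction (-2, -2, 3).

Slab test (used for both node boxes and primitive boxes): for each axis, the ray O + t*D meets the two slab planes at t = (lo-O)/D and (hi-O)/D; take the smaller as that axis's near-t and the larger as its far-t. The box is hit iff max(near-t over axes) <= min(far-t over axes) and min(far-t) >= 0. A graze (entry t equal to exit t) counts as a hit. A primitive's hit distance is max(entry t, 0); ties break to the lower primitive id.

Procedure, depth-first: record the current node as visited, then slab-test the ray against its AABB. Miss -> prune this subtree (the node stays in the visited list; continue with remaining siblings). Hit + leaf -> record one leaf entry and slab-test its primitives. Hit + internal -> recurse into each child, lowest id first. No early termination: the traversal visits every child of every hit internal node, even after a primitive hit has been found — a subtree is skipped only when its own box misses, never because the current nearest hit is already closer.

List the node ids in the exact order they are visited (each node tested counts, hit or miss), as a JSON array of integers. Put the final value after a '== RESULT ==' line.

Walk:
N0 x:[3,49/2] y:[-13/2,15] z:[-7/3,35/3] -> hit [3,35/3], descend [8, 11]
  N8 x:[3,12] y:[-6,15] z:[1,35/3] -> hit [3,35/3], descend [4, 7]
    N4 x:[3,12] y:[-6,9/2] z:[5/3,10] -> hit [3,9/2], descend [2, 3]
      N2 x:[4,12] y:[-6,-3/2] z:[3,22/3] -> miss, prune
      N3 x:[3,12] y:[2,9/2] z:[5/3,10] -> hit [3,9/2], descend [1, 10]
        N1 x:[13/2,21/2] y:[2,9/2] z:[7,10] -> miss, prune
        N10 x:[3,12] y:[5/2,9/2] z:[5/3,6] -> hit [3,9/2] leaf, test {P4(miss), P14(miss)}
    N7 x:[8,11] y:[15/2,15] z:[1,35/3] -> hit [8,11] leaf, test {P2(miss), P7(miss)}
  N11 x:[25/2,49/2] y:[-13/2,27/2] z:[-7/3,10] -> miss, prune

Visited [0, 8, 4, 2, 3, 1, 10, 7, 11]. Tests: 9 box, 2 leaf. Nearest: miss.

== RESULT ==
[0, 8, 4, 2, 3, 1, 10, 7, 11]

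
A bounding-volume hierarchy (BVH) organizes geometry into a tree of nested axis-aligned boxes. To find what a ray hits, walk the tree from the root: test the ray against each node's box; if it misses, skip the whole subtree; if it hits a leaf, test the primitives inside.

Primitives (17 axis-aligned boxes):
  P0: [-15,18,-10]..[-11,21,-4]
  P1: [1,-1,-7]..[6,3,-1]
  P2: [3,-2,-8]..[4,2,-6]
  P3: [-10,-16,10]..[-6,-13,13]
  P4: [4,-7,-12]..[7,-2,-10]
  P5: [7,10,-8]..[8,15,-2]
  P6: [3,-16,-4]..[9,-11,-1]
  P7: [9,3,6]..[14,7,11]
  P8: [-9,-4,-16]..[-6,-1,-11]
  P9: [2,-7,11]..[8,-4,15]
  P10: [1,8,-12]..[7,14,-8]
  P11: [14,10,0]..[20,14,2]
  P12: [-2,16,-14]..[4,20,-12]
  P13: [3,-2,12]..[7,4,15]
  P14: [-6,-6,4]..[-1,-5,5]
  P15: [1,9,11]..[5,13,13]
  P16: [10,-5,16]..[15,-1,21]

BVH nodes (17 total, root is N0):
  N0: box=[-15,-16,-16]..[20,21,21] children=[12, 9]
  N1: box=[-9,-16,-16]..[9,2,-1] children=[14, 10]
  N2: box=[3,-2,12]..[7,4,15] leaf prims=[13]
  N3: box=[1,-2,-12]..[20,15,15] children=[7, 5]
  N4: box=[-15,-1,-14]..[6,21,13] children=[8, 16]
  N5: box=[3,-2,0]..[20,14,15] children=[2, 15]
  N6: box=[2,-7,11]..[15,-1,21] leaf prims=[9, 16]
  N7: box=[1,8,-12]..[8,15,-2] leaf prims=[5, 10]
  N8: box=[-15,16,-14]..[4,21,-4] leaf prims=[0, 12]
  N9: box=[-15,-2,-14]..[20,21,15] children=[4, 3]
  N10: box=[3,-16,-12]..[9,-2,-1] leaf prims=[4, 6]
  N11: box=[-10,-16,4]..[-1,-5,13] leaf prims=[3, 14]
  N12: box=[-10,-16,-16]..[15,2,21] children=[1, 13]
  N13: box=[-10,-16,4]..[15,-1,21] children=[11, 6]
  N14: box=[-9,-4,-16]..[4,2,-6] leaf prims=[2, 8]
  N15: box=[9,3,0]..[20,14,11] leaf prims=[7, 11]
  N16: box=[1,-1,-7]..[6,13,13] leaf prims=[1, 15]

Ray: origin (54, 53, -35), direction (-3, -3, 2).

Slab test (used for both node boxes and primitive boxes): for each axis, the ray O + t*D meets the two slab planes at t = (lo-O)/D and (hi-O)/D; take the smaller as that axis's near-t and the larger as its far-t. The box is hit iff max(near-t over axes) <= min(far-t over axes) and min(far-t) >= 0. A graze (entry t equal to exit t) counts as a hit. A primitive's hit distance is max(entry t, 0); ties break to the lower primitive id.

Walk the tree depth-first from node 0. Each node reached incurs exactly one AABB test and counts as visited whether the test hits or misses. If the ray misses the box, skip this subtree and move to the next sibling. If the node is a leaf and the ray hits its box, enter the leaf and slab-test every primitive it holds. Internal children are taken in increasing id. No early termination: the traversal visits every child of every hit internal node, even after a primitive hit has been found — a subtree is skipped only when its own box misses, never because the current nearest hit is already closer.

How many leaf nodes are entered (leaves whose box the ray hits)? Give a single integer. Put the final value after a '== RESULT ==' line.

Traverse from the root:
N0 x:[34/3,23] y:[32/3,23] z:[19/2,28] -> hit [34/3,23], descend [9, 12]
  N9 x:[34/3,23] y:[32/3,55/3] z:[21/2,25] -> hit [34/3,55/3], descend [3, 4]
    N3 x:[34/3,53/3] y:[38/3,55/3] z:[23/2,25] -> hit [38/3,53/3], descend [5, 7]
      N5 x:[34/3,17] y:[13,55/3] z:[35/2,25] -> miss, prune
      N7 x:[46/3,53/3] y:[38/3,15] z:[23/2,33/2] -> miss, prune
    N4 x:[16,23] y:[32/3,18] z:[21/2,24] -> hit [16,18], descend [8, 16]
      N8 x:[50/3,23] y:[32/3,37/3] z:[21/2,31/2] -> miss, prune
      N16 x:[16,53/3] y:[40/3,18] z:[14,24] -> hit [16,53/3] leaf, test {P1@t=50/3, P15(miss)}
  N12 x:[13,64/3] y:[17,23] z:[19/2,28] -> hit [17,64/3], descend [1, 13]
    N1 x:[15,21] y:[17,23] z:[19/2,17] -> hit [17,17], descend [10, 14]
      N10 x:[15,17] y:[55/3,23] z:[23/2,17] -> miss, prune
      N14 x:[50/3,21] y:[17,19] z:[19/2,29/2] -> miss, prune
    N13 x:[13,64/3] y:[18,23] z:[39/2,28] -> hit [39/2,64/3], descend [6, 11]
      N6 x:[13,52/3] y:[18,20] z:[23,28] -> miss, prune
      N11 x:[55/3,64/3] y:[58/3,23] z:[39/2,24] -> hit [39/2,64/3] leaf, test {P3(miss), P14@t=39/2}

order=[0, 9, 3, 5, 7, 4, 8, 16, 12, 1, 10, 14, 13, 6, 11]  |boxes|=15  |leaves|=2  hit=P1

== RESULT ==
2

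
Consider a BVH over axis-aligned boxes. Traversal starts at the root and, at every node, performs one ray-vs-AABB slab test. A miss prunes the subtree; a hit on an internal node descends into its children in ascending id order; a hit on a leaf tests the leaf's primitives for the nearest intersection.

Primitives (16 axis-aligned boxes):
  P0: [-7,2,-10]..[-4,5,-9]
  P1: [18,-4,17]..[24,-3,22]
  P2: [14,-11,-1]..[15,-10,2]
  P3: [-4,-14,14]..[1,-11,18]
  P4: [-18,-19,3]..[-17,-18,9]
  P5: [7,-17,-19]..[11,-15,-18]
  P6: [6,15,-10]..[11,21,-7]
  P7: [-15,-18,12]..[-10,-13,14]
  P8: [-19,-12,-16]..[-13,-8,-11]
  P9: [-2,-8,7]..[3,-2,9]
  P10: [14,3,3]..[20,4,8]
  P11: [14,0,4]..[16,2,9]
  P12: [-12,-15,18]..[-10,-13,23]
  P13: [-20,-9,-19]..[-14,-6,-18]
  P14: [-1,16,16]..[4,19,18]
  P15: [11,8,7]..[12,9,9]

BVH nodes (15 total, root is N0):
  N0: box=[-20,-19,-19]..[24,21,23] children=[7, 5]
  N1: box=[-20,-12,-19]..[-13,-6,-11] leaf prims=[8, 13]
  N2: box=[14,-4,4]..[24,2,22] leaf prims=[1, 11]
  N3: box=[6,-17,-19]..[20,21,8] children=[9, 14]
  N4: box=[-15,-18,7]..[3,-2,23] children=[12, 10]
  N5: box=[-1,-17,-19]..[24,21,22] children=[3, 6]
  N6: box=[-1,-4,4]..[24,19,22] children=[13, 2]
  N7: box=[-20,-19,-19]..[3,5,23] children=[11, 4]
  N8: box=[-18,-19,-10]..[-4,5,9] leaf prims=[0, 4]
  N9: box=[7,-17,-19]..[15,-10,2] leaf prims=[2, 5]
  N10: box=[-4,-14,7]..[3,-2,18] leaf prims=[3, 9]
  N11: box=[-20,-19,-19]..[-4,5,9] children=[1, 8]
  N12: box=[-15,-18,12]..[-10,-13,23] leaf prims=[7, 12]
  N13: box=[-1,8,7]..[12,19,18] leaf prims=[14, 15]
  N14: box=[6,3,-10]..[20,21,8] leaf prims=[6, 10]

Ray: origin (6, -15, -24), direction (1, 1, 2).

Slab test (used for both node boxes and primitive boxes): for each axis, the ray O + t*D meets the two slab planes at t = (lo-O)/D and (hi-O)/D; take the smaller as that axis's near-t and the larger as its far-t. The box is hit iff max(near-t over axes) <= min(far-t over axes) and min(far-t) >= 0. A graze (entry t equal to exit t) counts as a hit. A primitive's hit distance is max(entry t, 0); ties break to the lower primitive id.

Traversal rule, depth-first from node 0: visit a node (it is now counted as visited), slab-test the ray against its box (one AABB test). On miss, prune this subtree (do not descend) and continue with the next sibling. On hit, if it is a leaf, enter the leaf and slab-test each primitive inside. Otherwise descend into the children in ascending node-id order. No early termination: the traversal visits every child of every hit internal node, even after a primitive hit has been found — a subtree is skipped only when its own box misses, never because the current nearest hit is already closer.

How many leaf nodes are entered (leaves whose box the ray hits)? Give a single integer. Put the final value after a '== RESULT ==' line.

Trace the traversal:
N0 x:[-26,18] y:[-4,36] z:[5/2,47/2] -> hit [5/2,18], descend [5, 7]
  N5 x:[-7,18] y:[-2,36] z:[5/2,23] -> hit [5/2,18], descend [3, 6]
    N3 x:[0,14] y:[-2,36] z:[5/2,16] -> hit [5/2,14], descend [9, 14]
      N9 x:[1,9] y:[-2,5] z:[5/2,13] -> hit [5/2,5] leaf, test {P2(miss), P5(miss)}
      N14 x:[0,14] y:[18,36] z:[7,16] -> miss, prune
    N6 x:[-7,18] y:[11,34] z:[14,23] -> hit [14,18], descend [2, 13]
      N2 x:[8,18] y:[11,17] z:[14,23] -> hit [14,17] leaf, test {P1(miss), P11(miss)}
      N13 x:[-7,6] y:[23,34] z:[31/2,21] -> miss, prune
  N7 x:[-26,-3] y:[-4,20] z:[5/2,47/2] -> miss, prune

Visited [0, 5, 3, 9, 14, 6, 2, 13, 7]. Tests: 9 box, 2 leaf. Nearest: miss.

== RESULT ==
2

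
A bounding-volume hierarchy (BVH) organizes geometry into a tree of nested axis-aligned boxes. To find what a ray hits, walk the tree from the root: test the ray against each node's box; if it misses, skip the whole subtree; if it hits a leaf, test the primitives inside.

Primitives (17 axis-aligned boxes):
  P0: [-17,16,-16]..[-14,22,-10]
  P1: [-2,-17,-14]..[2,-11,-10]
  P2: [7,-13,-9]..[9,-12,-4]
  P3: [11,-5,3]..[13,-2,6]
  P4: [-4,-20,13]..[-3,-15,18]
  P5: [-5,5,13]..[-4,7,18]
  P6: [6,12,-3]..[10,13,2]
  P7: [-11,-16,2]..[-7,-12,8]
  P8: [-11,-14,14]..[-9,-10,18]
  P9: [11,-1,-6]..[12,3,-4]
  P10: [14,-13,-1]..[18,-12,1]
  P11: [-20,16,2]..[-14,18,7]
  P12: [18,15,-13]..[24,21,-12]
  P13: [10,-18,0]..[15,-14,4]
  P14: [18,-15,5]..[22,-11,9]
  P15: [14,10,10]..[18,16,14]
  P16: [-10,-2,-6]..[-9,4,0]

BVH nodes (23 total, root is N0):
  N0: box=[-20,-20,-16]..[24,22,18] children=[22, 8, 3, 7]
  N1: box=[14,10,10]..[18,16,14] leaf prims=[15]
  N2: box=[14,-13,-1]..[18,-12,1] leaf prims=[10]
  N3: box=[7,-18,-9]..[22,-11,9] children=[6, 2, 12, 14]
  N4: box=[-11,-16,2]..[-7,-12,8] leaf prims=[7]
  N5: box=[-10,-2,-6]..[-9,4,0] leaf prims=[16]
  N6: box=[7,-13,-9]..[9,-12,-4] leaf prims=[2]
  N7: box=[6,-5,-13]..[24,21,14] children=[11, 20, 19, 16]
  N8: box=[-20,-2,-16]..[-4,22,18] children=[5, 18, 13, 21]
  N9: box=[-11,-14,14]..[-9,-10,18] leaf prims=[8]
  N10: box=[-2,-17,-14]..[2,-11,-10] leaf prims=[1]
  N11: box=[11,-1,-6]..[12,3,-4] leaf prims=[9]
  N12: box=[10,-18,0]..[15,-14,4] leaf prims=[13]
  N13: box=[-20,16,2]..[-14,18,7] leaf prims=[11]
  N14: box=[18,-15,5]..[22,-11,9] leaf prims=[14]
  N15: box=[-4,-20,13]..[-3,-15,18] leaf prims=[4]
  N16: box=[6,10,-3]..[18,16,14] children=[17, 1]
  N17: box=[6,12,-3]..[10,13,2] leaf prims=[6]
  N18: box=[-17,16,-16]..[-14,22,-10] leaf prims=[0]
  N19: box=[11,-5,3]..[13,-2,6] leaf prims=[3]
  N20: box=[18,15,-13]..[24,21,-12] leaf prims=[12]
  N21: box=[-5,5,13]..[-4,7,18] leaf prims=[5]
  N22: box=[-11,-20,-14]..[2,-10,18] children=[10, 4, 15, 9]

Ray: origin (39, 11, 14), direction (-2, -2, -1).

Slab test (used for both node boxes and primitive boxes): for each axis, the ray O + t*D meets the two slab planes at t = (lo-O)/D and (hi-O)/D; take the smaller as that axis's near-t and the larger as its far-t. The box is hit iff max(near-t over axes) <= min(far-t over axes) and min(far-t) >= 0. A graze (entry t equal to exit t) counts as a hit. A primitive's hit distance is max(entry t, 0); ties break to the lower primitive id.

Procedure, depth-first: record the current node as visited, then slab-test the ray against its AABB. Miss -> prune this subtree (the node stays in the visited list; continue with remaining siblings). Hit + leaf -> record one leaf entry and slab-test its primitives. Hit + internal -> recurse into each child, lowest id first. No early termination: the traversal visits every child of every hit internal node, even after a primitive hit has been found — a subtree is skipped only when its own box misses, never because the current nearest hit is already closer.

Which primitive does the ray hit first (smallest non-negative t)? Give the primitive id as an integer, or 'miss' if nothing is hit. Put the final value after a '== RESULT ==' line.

Trace the traversal:
N0 x:[15/2,59/2] y:[-11/2,31/2] z:[-4,30] -> hit [15/2,31/2], descend [3, 7, 8, 22]
  N3 x:[17/2,16] y:[11,29/2] z:[5,23] -> hit [11,29/2], descend [2, 6, 12, 14]
    N2 x:[21/2,25/2] y:[23/2,12] z:[13,15] -> miss, prune
    N6 x:[15,16] y:[23/2,12] z:[18,23] -> miss, prune
    N12 x:[12,29/2] y:[25/2,29/2] z:[10,14] -> hit [25/2,14] leaf, test {P13@t=25/2}
    N14 x:[17/2,21/2] y:[11,13] z:[5,9] -> miss, prune
  N7 x:[15/2,33/2] y:[-5,8] z:[0,27] -> hit [15/2,8], descend [11, 16, 19, 20]
    N11 x:[27/2,14] y:[4,6] z:[18,20] -> miss, prune
    N16 x:[21/2,33/2] y:[-5/2,1/2] z:[0,17] -> miss, prune
    N19 x:[13,14] y:[13/2,8] z:[8,11] -> miss, prune
    N20 x:[15/2,21/2] y:[-5,-2] z:[26,27] -> miss, prune
  N8 x:[43/2,59/2] y:[-11/2,13/2] z:[-4,30] -> miss, prune
  N22 x:[37/2,25] y:[21/2,31/2] z:[-4,28] -> miss, prune

13 AABB tests over nodes [0, 3, 2, 6, 12, 14, 7, 11, 16, 19, 20, 8, 22]; 1 leaf entered; closest P13.

== RESULT ==
13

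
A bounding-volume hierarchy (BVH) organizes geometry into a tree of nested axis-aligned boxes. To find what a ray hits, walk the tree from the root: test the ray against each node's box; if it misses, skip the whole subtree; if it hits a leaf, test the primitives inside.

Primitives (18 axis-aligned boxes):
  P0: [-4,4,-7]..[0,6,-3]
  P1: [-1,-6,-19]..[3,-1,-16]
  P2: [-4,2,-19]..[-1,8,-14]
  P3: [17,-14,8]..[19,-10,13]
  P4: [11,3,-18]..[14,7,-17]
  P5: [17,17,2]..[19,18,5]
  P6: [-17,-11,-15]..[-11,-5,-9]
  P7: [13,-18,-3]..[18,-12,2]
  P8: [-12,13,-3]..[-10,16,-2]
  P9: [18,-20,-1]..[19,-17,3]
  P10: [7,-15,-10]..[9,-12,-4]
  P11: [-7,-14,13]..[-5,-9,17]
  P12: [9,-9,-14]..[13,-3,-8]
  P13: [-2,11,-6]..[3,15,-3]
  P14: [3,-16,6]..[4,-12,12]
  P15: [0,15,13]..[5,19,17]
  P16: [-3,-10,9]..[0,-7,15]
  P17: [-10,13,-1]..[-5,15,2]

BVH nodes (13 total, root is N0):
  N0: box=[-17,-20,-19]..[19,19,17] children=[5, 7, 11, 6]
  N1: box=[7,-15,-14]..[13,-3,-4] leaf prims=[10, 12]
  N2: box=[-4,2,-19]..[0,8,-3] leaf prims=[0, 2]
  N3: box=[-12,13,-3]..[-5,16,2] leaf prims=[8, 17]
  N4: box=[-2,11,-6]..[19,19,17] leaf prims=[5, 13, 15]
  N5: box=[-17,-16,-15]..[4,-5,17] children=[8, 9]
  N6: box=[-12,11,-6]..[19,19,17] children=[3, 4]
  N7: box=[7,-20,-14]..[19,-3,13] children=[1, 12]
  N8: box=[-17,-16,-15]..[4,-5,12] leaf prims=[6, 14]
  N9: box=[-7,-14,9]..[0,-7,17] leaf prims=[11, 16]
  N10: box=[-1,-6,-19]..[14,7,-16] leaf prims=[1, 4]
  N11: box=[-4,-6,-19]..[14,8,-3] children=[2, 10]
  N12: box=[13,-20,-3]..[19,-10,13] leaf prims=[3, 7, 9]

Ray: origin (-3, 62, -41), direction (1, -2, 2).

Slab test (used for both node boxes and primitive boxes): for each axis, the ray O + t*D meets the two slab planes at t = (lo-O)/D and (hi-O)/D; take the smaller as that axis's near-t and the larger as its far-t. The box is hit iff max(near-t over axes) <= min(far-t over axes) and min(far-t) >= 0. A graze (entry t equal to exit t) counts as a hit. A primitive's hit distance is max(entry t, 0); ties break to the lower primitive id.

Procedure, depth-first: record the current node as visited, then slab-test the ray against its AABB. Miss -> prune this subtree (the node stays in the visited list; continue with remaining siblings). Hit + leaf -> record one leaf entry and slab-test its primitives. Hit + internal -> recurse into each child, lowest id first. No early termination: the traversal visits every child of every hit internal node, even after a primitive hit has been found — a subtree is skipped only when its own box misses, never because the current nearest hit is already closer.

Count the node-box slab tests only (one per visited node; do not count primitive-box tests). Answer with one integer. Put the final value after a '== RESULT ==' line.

Trace the traversal:
N0 x:[-14,22] y:[43/2,41] z:[11,29] -> hit [43/2,22], descend [5, 6, 7, 11]
  N5 x:[-14,7] y:[67/2,39] z:[13,29] -> miss, prune
  N6 x:[-9,22] y:[43/2,51/2] z:[35/2,29] -> hit [43/2,22], descend [3, 4]
    N3 x:[-9,-2] y:[23,49/2] z:[19,43/2] -> miss, prune
    N4 x:[1,22] y:[43/2,51/2] z:[35/2,29] -> hit [43/2,22] leaf, test {P5@t=22, P13(miss), P15(miss)}
  N7 x:[10,22] y:[65/2,41] z:[27/2,27] -> miss, prune
  N11 x:[-1,17] y:[27,34] z:[11,19] -> miss, prune

7 AABB tests over nodes [0, 5, 6, 3, 4, 7, 11]; 1 leaf entered; closest P5.

== RESULT ==
7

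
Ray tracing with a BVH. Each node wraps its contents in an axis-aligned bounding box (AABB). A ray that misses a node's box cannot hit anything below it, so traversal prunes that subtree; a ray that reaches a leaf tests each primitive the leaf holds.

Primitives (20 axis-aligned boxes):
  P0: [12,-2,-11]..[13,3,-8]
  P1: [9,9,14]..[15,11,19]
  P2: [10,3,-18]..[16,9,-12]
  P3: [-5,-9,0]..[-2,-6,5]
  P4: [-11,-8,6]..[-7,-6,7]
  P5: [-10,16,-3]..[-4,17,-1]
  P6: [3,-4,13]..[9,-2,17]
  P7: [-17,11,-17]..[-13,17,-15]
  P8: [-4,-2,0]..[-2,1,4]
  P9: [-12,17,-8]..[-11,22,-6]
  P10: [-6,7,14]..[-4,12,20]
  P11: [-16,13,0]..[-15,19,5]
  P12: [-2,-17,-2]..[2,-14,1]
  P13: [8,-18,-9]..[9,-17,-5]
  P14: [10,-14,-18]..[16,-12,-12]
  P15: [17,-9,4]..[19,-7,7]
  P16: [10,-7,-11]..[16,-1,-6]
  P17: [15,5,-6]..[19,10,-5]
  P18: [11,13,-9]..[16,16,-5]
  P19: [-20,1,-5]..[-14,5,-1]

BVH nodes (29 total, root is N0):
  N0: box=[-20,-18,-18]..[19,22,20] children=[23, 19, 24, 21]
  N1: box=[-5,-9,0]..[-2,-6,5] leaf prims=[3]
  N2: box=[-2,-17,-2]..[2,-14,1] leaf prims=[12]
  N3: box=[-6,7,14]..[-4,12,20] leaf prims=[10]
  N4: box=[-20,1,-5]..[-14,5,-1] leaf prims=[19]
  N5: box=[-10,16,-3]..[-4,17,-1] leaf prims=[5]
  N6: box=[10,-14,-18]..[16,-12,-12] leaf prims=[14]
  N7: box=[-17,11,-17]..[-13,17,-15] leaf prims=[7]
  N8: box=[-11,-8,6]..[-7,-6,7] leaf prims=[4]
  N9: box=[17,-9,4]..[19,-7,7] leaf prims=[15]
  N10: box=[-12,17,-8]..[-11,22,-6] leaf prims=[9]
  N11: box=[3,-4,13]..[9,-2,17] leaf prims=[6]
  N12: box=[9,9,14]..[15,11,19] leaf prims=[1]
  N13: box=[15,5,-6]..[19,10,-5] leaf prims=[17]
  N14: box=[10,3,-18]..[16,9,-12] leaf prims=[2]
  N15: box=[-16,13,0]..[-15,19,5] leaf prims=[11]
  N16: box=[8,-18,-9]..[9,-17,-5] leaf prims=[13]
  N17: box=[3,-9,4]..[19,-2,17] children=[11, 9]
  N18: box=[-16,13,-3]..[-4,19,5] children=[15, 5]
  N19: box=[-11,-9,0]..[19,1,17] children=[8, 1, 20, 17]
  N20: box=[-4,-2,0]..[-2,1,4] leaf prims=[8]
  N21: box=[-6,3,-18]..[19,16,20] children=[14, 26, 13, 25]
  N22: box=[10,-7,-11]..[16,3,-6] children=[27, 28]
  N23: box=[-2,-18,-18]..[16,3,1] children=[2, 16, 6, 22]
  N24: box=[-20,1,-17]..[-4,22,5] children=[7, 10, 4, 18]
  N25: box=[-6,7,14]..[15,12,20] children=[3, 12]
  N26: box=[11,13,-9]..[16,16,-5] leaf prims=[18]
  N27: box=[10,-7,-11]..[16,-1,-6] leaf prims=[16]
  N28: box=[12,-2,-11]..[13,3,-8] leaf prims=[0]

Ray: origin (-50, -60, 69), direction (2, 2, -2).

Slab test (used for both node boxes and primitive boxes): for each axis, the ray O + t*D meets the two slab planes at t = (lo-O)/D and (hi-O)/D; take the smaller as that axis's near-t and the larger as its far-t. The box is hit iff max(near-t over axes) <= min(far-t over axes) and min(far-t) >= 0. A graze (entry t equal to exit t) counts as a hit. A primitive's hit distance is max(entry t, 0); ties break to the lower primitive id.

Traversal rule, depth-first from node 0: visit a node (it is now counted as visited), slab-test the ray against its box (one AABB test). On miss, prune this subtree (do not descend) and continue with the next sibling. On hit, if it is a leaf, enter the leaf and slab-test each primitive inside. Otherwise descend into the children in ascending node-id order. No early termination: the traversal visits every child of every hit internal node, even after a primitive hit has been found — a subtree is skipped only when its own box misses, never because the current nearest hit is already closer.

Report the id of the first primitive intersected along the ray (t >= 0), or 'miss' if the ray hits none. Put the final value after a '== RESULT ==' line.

Traverse from the root:
N0 x:[15,69/2] y:[21,41] z:[49/2,87/2] -> hit [49/2,69/2], descend [19, 21, 23, 24]
  N19 x:[39/2,69/2] y:[51/2,61/2] z:[26,69/2] -> hit [26,61/2], descend [1, 8, 17, 20]
    N1 x:[45/2,24] y:[51/2,27] z:[32,69/2] -> miss, prune
    N8 x:[39/2,43/2] y:[26,27] z:[31,63/2] -> miss, prune
    N17 x:[53/2,69/2] y:[51/2,29] z:[26,65/2] -> hit [53/2,29], descend [9, 11]
      N9 x:[67/2,69/2] y:[51/2,53/2] z:[31,65/2] -> miss, prune
      N11 x:[53/2,59/2] y:[28,29] z:[26,28] -> hit [28,28] leaf, test {P6@t=28}
    N20 x:[23,24] y:[29,61/2] z:[65/2,69/2] -> miss, prune
  N21 x:[22,69/2] y:[63/2,38] z:[49/2,87/2] -> hit [63/2,69/2], descend [13, 14, 25, 26]
    N13 x:[65/2,69/2] y:[65/2,35] z:[37,75/2] -> miss, prune
    N14 x:[30,33] y:[63/2,69/2] z:[81/2,87/2] -> miss, prune
    N25 x:[22,65/2] y:[67/2,36] z:[49/2,55/2] -> miss, prune
    N26 x:[61/2,33] y:[73/2,38] z:[37,39] -> miss, prune
  N23 x:[24,33] y:[21,63/2] z:[34,87/2] -> miss, prune
  N24 x:[15,23] y:[61/2,41] z:[32,43] -> miss, prune

order=[0, 19, 1, 8, 17, 9, 11, 20, 21, 13, 14, 25, 26, 23, 24]  |boxes|=15  |leaves|=1  hit=P6

== RESULT ==
6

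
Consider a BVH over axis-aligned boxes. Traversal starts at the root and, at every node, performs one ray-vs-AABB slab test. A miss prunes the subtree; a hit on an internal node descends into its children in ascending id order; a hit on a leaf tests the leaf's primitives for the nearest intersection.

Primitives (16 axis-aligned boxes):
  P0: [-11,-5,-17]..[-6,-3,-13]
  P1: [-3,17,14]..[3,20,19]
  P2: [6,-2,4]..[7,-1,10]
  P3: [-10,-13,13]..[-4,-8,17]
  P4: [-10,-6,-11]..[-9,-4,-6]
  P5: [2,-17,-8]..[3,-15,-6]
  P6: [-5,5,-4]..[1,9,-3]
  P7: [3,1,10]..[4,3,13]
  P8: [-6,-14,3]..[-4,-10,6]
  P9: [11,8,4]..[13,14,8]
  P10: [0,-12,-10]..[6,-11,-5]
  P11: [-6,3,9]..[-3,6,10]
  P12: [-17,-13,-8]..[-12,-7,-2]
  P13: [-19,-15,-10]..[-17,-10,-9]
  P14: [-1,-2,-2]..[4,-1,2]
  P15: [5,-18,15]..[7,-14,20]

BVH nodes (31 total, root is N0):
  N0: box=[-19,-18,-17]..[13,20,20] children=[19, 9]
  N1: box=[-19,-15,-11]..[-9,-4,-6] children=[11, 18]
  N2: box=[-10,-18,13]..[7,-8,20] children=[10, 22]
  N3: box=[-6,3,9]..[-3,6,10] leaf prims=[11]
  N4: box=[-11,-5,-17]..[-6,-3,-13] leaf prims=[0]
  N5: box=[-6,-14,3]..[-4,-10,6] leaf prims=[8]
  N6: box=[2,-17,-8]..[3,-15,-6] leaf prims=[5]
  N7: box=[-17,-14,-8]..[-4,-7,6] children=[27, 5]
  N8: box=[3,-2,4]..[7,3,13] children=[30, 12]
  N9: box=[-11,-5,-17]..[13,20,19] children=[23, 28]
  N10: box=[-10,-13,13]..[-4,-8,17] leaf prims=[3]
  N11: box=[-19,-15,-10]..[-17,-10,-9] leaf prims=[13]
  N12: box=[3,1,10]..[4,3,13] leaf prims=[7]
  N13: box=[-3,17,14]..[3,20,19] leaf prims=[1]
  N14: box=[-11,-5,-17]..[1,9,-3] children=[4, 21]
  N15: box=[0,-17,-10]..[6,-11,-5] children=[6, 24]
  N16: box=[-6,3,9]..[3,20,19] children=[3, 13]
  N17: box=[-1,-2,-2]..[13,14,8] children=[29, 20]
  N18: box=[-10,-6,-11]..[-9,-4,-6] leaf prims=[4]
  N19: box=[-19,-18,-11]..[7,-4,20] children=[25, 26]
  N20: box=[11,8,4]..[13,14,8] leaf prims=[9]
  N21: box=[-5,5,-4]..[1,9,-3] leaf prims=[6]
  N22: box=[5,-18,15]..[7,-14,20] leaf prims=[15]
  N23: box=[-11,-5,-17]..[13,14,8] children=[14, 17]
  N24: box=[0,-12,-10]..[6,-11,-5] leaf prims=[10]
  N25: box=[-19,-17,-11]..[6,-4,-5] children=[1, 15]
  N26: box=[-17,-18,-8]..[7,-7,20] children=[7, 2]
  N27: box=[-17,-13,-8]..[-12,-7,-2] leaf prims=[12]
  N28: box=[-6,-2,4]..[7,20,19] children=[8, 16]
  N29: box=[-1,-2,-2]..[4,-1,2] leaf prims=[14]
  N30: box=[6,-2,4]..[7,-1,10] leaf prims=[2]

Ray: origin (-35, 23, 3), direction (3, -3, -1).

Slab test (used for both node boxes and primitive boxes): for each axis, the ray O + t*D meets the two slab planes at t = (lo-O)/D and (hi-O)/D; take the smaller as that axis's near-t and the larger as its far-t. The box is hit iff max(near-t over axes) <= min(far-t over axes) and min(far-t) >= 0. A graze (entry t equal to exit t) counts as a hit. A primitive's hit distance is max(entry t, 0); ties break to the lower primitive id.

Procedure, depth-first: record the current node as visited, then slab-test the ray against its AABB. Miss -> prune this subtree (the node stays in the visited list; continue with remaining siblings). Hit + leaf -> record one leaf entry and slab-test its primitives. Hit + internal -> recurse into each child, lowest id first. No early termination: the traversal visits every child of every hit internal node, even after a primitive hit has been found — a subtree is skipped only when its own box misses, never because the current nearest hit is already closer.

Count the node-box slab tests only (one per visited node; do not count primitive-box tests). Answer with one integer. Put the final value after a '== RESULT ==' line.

Traverse from the root:
N0 x:[16/3,16] y:[1,41/3] z:[-17,20] -> hit [16/3,41/3], descend [9, 19]
  N9 x:[8,16] y:[1,28/3] z:[-16,20] -> hit [8,28/3], descend [23, 28]
    N23 x:[8,16] y:[3,28/3] z:[-5,20] -> hit [8,28/3], descend [14, 17]
      N14 x:[8,12] y:[14/3,28/3] z:[6,20] -> hit [8,28/3], descend [4, 21]
        N4 x:[8,29/3] y:[26/3,28/3] z:[16,20] -> miss, prune
        N21 x:[10,12] y:[14/3,6] z:[6,7] -> miss, prune
      N17 x:[34/3,16] y:[3,25/3] z:[-5,5] -> miss, prune
    N28 x:[29/3,14] y:[1,25/3] z:[-16,-1] -> miss, prune
  N19 x:[16/3,14] y:[9,41/3] z:[-17,14] -> hit [9,41/3], descend [25, 26]
    N25 x:[16/3,41/3] y:[9,40/3] z:[8,14] -> hit [9,40/3], descend [1, 15]
      N1 x:[16/3,26/3] y:[9,38/3] z:[9,14] -> miss, prune
      N15 x:[35/3,41/3] y:[34/3,40/3] z:[8,13] -> hit [35/3,13], descend [6, 24]
        N6 x:[37/3,38/3] y:[38/3,40/3] z:[9,11] -> miss, prune
        N24 x:[35/3,41/3] y:[34/3,35/3] z:[8,13] -> hit [35/3,35/3] leaf, test {P10@t=35/3}
    N26 x:[6,14] y:[10,41/3] z:[-17,11] -> hit [10,11], descend [2, 7]
      N2 x:[25/3,14] y:[31/3,41/3] z:[-17,-10] -> miss, prune
      N7 x:[6,31/3] y:[10,37/3] z:[-3,11] -> hit [10,31/3], descend [5, 27]
        N5 x:[29/3,31/3] y:[11,37/3] z:[-3,0] -> miss, prune
        N27 x:[6,23/3] y:[10,12] z:[5,11] -> miss, prune

Summary -> nodes [0, 9, 23, 14, 4, 21, 17, 28, 19, 25, 1, 15, 6, 24, 26, 2, 7, 5, 27]; box-tests=19; leaf-entries=1; first=P10

== RESULT ==
19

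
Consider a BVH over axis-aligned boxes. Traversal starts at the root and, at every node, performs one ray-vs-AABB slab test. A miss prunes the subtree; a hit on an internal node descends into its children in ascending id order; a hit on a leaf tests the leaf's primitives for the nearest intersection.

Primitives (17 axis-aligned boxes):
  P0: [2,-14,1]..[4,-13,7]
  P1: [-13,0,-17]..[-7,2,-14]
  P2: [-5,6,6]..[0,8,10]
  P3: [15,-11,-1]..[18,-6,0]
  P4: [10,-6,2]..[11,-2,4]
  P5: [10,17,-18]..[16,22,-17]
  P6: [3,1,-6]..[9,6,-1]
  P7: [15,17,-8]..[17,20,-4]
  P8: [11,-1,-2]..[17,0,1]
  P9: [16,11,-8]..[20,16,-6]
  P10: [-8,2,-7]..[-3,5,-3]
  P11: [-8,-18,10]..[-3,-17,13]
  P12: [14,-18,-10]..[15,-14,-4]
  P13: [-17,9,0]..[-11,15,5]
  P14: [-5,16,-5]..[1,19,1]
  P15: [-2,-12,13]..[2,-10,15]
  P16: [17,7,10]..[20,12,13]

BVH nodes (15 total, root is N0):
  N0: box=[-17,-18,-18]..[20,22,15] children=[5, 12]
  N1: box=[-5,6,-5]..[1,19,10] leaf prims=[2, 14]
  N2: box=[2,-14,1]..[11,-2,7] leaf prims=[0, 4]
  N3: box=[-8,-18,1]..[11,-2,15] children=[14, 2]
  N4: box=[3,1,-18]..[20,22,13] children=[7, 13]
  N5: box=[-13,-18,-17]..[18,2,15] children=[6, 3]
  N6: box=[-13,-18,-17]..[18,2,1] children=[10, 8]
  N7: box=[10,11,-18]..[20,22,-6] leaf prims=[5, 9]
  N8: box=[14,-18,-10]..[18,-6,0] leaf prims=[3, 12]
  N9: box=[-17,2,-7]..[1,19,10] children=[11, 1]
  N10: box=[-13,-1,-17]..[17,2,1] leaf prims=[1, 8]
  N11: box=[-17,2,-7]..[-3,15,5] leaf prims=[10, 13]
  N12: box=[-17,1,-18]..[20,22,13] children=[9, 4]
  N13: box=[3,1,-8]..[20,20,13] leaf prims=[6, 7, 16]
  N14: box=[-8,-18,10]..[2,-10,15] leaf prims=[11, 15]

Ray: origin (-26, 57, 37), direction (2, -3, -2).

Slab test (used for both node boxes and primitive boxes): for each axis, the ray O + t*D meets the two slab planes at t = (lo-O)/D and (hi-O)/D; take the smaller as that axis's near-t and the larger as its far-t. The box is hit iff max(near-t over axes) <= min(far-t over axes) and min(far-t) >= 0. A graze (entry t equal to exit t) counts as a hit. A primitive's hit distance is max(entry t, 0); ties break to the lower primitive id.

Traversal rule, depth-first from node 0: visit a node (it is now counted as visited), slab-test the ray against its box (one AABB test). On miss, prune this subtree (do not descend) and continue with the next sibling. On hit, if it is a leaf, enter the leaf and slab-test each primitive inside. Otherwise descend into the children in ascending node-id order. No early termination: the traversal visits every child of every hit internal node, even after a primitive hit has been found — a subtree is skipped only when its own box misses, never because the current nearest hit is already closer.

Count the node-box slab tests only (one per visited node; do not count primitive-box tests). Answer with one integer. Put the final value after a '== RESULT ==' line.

Trace the traversal:
N0 x:[9/2,23] y:[35/3,25] z:[11,55/2] -> hit [35/3,23], descend [5, 12]
  N5 x:[13/2,22] y:[55/3,25] z:[11,27] -> hit [55/3,22], descend [3, 6]
    N3 x:[9,37/2] y:[59/3,25] z:[11,18] -> miss, prune
    N6 x:[13/2,22] y:[55/3,25] z:[18,27] -> hit [55/3,22], descend [8, 10]
      N8 x:[20,22] y:[21,25] z:[37/2,47/2] -> hit [21,22] leaf, test {P3(miss), P12(miss)}
      N10 x:[13/2,43/2] y:[55/3,58/3] z:[18,27] -> hit [55/3,58/3] leaf, test {P1(miss), P8@t=19}
  N12 x:[9/2,23] y:[35/3,56/3] z:[12,55/2] -> hit [12,56/3], descend [4, 9]
    N4 x:[29/2,23] y:[35/3,56/3] z:[12,55/2] -> hit [29/2,56/3], descend [7, 13]
      N7 x:[18,23] y:[35/3,46/3] z:[43/2,55/2] -> miss, prune
      N13 x:[29/2,23] y:[37/3,56/3] z:[12,45/2] -> hit [29/2,56/3] leaf, test {P6(miss), P7(miss), P16(miss)}
    N9 x:[9/2,27/2] y:[38/3,55/3] z:[27/2,22] -> hit [27/2,27/2], descend [1, 11]
      N1 x:[21/2,27/2] y:[38/3,17] z:[27/2,21] -> hit [27/2,27/2] leaf, test {P2(miss), P14(miss)}
      N11 x:[9/2,23/2] y:[14,55/3] z:[16,22] -> miss, prune

Summary -> nodes [0, 5, 3, 6, 8, 10, 12, 4, 7, 13, 9, 1, 11]; box-tests=13; leaf-entries=4; first=P8

== RESULT ==
13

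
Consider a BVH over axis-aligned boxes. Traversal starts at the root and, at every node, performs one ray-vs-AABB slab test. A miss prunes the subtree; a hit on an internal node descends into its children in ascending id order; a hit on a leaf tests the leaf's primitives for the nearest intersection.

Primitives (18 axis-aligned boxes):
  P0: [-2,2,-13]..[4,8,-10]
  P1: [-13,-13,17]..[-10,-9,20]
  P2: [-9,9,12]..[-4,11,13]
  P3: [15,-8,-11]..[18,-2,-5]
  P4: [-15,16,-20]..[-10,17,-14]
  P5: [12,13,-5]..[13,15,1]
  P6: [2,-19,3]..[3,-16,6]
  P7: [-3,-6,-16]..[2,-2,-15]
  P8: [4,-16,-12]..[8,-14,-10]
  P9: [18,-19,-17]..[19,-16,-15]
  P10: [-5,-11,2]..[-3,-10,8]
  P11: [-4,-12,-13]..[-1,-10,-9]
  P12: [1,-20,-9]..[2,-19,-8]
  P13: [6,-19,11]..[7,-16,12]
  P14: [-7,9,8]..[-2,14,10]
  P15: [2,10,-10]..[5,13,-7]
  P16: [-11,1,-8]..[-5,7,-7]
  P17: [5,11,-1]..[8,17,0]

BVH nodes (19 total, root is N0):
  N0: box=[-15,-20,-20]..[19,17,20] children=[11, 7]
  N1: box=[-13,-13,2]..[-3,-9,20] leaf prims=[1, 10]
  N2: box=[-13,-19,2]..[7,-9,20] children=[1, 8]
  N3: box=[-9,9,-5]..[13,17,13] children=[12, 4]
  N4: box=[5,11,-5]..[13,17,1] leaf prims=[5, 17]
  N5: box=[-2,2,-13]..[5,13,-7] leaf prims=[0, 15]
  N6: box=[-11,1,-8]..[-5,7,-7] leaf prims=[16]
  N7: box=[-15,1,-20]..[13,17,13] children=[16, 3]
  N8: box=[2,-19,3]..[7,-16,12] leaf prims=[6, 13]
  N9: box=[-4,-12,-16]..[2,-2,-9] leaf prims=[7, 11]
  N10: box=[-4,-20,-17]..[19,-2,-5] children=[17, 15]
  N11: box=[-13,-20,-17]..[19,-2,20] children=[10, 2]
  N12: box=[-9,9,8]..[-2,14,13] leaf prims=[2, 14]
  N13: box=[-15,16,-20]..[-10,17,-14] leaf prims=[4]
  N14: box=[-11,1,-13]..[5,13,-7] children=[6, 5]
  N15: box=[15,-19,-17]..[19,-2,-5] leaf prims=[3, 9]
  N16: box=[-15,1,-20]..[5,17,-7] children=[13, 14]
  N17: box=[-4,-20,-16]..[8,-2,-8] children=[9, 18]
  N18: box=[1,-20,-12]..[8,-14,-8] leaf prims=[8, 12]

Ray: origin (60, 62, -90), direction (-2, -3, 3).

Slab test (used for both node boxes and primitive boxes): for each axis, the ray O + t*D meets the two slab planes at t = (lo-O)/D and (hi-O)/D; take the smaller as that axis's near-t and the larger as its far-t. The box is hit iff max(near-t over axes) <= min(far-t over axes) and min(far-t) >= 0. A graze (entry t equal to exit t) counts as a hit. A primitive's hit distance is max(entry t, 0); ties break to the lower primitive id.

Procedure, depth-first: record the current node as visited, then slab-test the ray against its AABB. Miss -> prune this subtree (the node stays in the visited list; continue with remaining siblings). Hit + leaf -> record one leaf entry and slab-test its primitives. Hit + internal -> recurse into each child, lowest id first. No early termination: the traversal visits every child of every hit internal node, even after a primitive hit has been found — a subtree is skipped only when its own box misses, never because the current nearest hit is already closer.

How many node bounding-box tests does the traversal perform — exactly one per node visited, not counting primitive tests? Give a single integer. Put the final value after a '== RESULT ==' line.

Walk:
N0 x:[41/2,75/2] y:[15,82/3] z:[70/3,110/3] -> hit [70/3,82/3], descend [7, 11]
  N7 x:[47/2,75/2] y:[15,61/3] z:[70/3,103/3] -> miss, prune
  N11 x:[41/2,73/2] y:[64/3,82/3] z:[73/3,110/3] -> hit [73/3,82/3], descend [2, 10]
    N2 x:[53/2,73/2] y:[71/3,27] z:[92/3,110/3] -> miss, prune
    N10 x:[41/2,32] y:[64/3,82/3] z:[73/3,85/3] -> hit [73/3,82/3], descend [15, 17]
      N15 x:[41/2,45/2] y:[64/3,27] z:[73/3,85/3] -> miss, prune
      N17 x:[26,32] y:[64/3,82/3] z:[74/3,82/3] -> hit [26,82/3], descend [9, 18]
        N9 x:[29,32] y:[64/3,74/3] z:[74/3,27] -> miss, prune
        N18 x:[26,59/2] y:[76/3,82/3] z:[26,82/3] -> hit [26,82/3] leaf, test {P8@t=26, P12(miss)}

Summary -> nodes [0, 7, 11, 2, 10, 15, 17, 9, 18]; box-tests=9; leaf-entries=1; first=P8

== RESULT ==
9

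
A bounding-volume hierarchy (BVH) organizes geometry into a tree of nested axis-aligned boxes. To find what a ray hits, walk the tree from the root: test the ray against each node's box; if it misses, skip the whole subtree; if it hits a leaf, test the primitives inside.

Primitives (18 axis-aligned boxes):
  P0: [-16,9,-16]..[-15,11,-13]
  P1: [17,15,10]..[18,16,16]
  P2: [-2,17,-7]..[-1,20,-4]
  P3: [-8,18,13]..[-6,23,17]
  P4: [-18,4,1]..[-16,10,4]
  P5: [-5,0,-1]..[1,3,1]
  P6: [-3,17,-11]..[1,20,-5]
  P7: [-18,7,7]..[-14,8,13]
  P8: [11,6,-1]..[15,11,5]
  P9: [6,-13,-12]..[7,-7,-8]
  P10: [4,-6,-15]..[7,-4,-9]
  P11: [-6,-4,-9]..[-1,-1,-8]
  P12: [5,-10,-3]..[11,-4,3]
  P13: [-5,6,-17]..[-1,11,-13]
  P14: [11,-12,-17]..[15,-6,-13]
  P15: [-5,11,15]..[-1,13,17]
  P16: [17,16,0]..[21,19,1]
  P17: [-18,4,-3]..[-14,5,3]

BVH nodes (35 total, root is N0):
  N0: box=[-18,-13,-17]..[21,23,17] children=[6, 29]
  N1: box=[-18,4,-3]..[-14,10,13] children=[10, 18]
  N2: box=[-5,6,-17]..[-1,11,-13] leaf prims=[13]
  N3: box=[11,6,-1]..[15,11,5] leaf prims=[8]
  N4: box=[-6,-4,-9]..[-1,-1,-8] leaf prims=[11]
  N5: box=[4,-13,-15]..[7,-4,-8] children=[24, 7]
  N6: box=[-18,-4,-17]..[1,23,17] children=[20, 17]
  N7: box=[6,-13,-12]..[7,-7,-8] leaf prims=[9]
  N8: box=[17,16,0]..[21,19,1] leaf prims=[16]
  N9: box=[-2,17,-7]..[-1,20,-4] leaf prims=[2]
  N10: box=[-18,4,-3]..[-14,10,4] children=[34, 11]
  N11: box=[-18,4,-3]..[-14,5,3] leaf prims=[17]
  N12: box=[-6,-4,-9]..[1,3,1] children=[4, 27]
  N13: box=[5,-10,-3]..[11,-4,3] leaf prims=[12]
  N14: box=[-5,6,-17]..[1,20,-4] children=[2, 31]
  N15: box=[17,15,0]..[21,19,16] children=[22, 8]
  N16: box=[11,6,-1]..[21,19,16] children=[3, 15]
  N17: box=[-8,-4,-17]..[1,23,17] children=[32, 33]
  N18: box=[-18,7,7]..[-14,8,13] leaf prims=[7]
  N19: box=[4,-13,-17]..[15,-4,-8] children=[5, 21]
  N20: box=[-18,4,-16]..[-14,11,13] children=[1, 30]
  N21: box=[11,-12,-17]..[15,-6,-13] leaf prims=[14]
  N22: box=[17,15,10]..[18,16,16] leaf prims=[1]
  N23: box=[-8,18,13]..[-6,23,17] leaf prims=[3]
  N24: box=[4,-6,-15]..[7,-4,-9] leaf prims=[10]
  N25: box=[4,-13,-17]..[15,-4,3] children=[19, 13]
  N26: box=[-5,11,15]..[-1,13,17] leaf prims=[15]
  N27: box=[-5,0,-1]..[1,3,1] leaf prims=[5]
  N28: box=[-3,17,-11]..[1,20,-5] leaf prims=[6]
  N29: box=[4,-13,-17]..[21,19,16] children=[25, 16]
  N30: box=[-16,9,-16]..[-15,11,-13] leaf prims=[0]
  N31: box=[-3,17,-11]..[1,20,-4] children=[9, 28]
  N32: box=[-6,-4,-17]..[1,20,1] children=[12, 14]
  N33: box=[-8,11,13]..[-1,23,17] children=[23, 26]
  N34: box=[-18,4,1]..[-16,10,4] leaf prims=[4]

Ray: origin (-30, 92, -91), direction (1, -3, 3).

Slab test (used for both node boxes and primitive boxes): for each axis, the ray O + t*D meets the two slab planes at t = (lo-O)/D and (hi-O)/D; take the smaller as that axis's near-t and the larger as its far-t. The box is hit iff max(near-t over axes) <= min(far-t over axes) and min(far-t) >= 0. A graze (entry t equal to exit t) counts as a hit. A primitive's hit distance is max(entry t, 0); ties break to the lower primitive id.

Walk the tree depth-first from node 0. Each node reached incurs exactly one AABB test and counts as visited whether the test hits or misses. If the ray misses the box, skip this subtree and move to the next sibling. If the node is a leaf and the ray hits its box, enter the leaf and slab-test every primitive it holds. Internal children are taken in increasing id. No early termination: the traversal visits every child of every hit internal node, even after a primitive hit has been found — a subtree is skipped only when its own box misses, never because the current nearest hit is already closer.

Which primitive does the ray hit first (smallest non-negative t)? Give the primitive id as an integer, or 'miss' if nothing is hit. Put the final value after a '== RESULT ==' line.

Traverse from the root:
N0 x:[12,51] y:[23,35] z:[74/3,36] -> hit [74/3,35], descend [6, 29]
  N6 x:[12,31] y:[23,32] z:[74/3,36] -> hit [74/3,31], descend [17, 20]
    N17 x:[22,31] y:[23,32] z:[74/3,36] -> hit [74/3,31], descend [32, 33]
      N32 x:[24,31] y:[24,32] z:[74/3,92/3] -> hit [74/3,92/3], descend [12, 14]
        N12 x:[24,31] y:[89/3,32] z:[82/3,92/3] -> hit [89/3,92/3], descend [4, 27]
          N4 x:[24,29] y:[31,32] z:[82/3,83/3] -> miss, prune
          N27 x:[25,31] y:[89/3,92/3] z:[30,92/3] -> hit [30,92/3] leaf, test {P5@t=30}
        N14 x:[25,31] y:[24,86/3] z:[74/3,29] -> hit [25,86/3], descend [2, 31]
          N2 x:[25,29] y:[27,86/3] z:[74/3,26] -> miss, prune
          N31 x:[27,31] y:[24,25] z:[80/3,29] -> miss, prune
      N33 x:[22,29] y:[23,27] z:[104/3,36] -> miss, prune
    N20 x:[12,16] y:[27,88/3] z:[25,104/3] -> miss, prune
  N29 x:[34,51] y:[73/3,35] z:[74/3,107/3] -> hit [34,35], descend [16, 25]
    N16 x:[41,51] y:[73/3,86/3] z:[30,107/3] -> miss, prune
    N25 x:[34,45] y:[32,35] z:[74/3,94/3] -> miss, prune

Summary -> nodes [0, 6, 17, 32, 12, 4, 27, 14, 2, 31, 33, 20, 29, 16, 25]; box-tests=15; leaf-entries=1; first=P5

== RESULT ==
5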